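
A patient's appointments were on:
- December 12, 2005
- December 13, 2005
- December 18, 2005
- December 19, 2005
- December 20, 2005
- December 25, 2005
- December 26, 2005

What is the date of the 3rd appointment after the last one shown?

Every event lands on a Monday or Tuesday or Sunday (gaps cycle 1, 5, 1, 1, 5, 1).
So the schedule is: every Monday, Tuesday and Sunday.
Next Tuesday: December 27, 2005.
Next Sunday: January 1, 2006.
The following Monday is January 2, 2006.

January 2, 2006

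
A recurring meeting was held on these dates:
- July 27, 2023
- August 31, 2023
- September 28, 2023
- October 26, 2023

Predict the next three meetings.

Every date is a Thursday; gaps 35, 28, 28 days.
Each is the last Thursday of its month (at least one falls on the 29th or later, ruling out '4th Thursday').
November 2023 ends with Thursday November 30, 2023.
December 2023 ends with Thursday December 28, 2023.
Last Thursday of January 2024: January 25, 2024.

November 30, 2023; December 28, 2023; January 25, 2024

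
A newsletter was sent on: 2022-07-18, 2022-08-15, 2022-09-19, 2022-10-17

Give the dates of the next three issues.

2022-11-21, 2022-12-19, 2023-01-16

These are Mondays at 28- or 35-day spacing (28, 35, 28).
The pattern: 3rd Monday of the month.
November 2022 — 3rd Monday is 2022-11-21.
December 2022 — 3rd Monday is 2022-12-19.
January 2023 — 3rd Monday is 2023-01-16.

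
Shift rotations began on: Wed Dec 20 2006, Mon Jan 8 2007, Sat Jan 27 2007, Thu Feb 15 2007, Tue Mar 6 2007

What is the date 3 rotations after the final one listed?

Gaps between consecutive events: 19, 19, 19, 19 days — a constant 19-day interval.
Tue Mar 6 2007 + 19 days = Sun Mar 25 2007.
Sun Mar 25 2007 + 19 days = Fri Apr 13 2007.
Fri Apr 13 2007 + 19 days = Wed May 2 2007.

Wed May 2 2007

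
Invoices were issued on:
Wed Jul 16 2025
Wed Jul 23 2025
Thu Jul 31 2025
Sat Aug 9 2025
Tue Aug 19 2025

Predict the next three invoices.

Gaps: 7, 8, 9, 10 days — each gap is 1 larger than the previous one.
Next gap: 11 days. Tue Aug 19 2025 + 11 days = Sat Aug 30 2025.
Next gap: 12 days. Sat Aug 30 2025 + 12 days = Thu Sep 11 2025.
Next gap: 13 days. Thu Sep 11 2025 + 13 days = Wed Sep 24 2025.

Sat Aug 30 2025, Thu Sep 11 2025, Wed Sep 24 2025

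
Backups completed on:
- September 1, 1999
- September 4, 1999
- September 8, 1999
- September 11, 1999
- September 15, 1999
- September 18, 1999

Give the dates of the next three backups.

September 22, 1999; September 25, 1999; September 29, 1999

The gap pattern 3, 4, 3, 4, 3 repeats every 2 events.
These are the Wednesdays and Saturdays of each week.
Next Wednesday: September 22, 1999.
The following Saturday is September 25, 1999.
Next Wednesday: September 29, 1999.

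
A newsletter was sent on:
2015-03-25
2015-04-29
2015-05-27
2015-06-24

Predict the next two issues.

2015-07-29, 2015-08-26

All Wednesdays; the gaps (35, 28, 28) vary with month length.
This is the last Wednesday of each month.
July 2015 ends with Wednesday 2015-07-29.
Last Wednesday of August 2015: 2015-08-26.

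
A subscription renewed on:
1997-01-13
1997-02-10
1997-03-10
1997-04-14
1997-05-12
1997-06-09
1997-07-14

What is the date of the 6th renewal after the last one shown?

1998-01-12

These are Mondays at 28- or 35-day spacing (28, 28, 35, 28, 28, 35).
The pattern: 2nd Monday of the month.
2nd Monday of August 1997: 1997-08-11.
September 1997 — 2nd Monday is 1997-09-08.
October 1997 — 2nd Monday is 1997-10-13.
2nd Monday of November 1997: 1997-11-10.
2nd Monday of December 1997: 1997-12-08.
2nd Monday of January 1998: 1998-01-12.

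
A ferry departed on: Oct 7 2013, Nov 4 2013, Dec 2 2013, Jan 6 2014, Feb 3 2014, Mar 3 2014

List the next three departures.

Apr 7 2014, May 5 2014, Jun 2 2014

Gaps: 28, 28, 35, 28, 28 days — a mix of 28 and 35. Every date is a Monday.
Each is the 1st Monday of its month.
1st Monday of April 2014: Apr 7 2014.
May 2014 — 1st Monday is May 5 2014.
1st Monday of June 2014: Jun 2 2014.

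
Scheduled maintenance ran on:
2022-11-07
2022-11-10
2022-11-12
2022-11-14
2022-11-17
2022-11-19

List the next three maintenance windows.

2022-11-21, 2022-11-24, 2022-11-26

Every event lands on a Monday or Thursday or Saturday (gaps cycle 3, 2, 2, 3, 2).
So the schedule is: every Monday, Thursday and Saturday.
Next Monday: 2022-11-21.
The following Thursday is 2022-11-24.
The following Saturday is 2022-11-26.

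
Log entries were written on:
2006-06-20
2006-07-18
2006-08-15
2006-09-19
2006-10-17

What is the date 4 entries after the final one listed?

2007-02-20

Gaps: 28, 28, 35, 28 days — a mix of 28 and 35. Every date is a Tuesday.
Each is the 3rd Tuesday of its month.
November 2006 — 3rd Tuesday is 2006-11-21.
3rd Tuesday of December 2006: 2006-12-19.
January 2007 — 3rd Tuesday is 2007-01-16.
3rd Tuesday of February 2007: 2007-02-20.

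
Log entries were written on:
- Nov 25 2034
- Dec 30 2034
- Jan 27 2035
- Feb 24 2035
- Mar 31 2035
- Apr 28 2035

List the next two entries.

May 26 2035, Jun 30 2035

These are Saturdays with 35, 28, 28, 35, 28-day gaps.
Each is the final Saturday of its month — Dec 30 2034 is past the 28th, so '4th Saturday' doesn't fit.
May 2035 ends with Saturday May 26 2035.
June 2035 ends with Saturday Jun 30 2035.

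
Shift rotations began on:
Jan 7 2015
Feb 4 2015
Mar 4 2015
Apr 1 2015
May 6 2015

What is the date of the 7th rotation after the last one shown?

Dec 2 2015

These are Wednesdays at 28- or 35-day spacing (28, 28, 28, 35).
The pattern: 1st Wednesday of the month.
June 2015 — 1st Wednesday is Jun 3 2015.
1st Wednesday of July 2015: Jul 1 2015.
August 2015 — 1st Wednesday is Aug 5 2015.
1st Wednesday of September 2015: Sep 2 2015.
1st Wednesday of October 2015: Oct 7 2015.
November 2015 — 1st Wednesday is Nov 4 2015.
December 2015 — 1st Wednesday is Dec 2 2015.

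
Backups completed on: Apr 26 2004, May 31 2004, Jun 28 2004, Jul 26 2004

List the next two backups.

Aug 30 2004, Sep 27 2004

These are Mondays with 35, 28, 28-day gaps.
Each is the final Monday of its month — May 31 2004 is past the 28th, so '4th Monday' doesn't fit.
Last Monday of August 2004: Aug 30 2004.
Last Monday of September 2004: Sep 27 2004.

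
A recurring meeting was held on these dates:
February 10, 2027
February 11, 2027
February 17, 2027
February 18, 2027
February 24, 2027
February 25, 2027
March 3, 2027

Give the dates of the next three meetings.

March 4, 2027; March 10, 2027; March 11, 2027

Every event lands on a Wednesday or Thursday (gaps cycle 1, 6, 1, 6, 1, 6).
So the schedule is: every Wednesday and Thursday.
Next Thursday: March 4, 2027.
The following Wednesday is March 10, 2027.
The following Thursday is March 11, 2027.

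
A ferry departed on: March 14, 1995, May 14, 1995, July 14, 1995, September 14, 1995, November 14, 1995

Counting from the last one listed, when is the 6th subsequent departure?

Gaps: 61, 61, 62, 61 days — not constant. Every event is on the 14th of the month.
Pattern: the 14th of every 2 months.
January 1996: January 14, 1996.
March 1996: March 14, 1996.
Next: May 1996 → May 14, 1996.
Next: July 1996 → July 14, 1996.
September 1996: September 14, 1996.
Next: November 1996 → November 14, 1996.

November 14, 1996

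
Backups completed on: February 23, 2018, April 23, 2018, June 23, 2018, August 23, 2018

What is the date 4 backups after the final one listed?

The day-of-month is always 23 (59, 61, 61 days between events).
So this recurs on the 23rd of every 2 months.
Next: October 2018 → October 23, 2018.
Next: December 2018 → December 23, 2018.
February 2019: February 23, 2019.
April 2019: April 23, 2019.

April 23, 2019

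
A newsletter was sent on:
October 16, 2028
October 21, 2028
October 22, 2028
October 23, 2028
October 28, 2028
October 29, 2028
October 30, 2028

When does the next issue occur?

November 4, 2028

Every event lands on a Monday or Saturday or Sunday (gaps cycle 5, 1, 1, 5, 1, 1).
So the schedule is: every Monday, Saturday and Sunday.
Next Saturday: November 4, 2028.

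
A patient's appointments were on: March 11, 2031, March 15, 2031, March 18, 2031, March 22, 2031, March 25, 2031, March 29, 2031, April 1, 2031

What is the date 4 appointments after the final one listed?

April 15, 2031

Every event lands on a Tuesday or Saturday (gaps cycle 4, 3, 4, 3, 4, 3).
So the schedule is: every Tuesday and Saturday.
Next Saturday: April 5, 2031.
Next Tuesday: April 8, 2031.
Next Saturday: April 12, 2031.
Next Tuesday: April 15, 2031.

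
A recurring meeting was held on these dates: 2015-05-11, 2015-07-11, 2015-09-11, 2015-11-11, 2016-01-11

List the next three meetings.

2016-03-11, 2016-05-11, 2016-07-11

Each date is the 11th; the gaps (61, 62, 61, 61) track the month lengths.
The rule is the 11th of every 2 months.
Next: March 2016 → 2016-03-11.
May 2016: 2016-05-11.
July 2016: 2016-07-11.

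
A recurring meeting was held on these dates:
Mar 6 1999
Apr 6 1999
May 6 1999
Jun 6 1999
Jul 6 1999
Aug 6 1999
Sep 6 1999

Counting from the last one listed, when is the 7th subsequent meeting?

Gaps: 31, 30, 31, 30, 31, 31 days — not constant. Every event is on the 6th of the month.
Pattern: the 6th of each month.
October 1999: Oct 6 1999.
November 1999: Nov 6 1999.
December 1999: Dec 6 1999.
January 2000: Jan 6 2000.
Next: February 2000 → Feb 6 2000.
Next: March 2000 → Mar 6 2000.
Next: April 2000 → Apr 6 2000.

Apr 6 2000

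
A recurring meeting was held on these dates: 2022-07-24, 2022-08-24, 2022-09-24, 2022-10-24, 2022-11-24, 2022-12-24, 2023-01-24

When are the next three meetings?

Gaps: 31, 31, 30, 31, 30, 31 days — not constant. Every event is on the 24th of the month.
Pattern: the 24th of each month.
February 2023: 2023-02-24.
Next: March 2023 → 2023-03-24.
April 2023: 2023-04-24.

2023-02-24, 2023-03-24, 2023-04-24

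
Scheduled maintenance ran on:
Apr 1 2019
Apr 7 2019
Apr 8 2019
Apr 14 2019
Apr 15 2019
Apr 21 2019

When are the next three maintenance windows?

Apr 22 2019, Apr 28 2019, Apr 29 2019

The gap pattern 6, 1, 6, 1, 6 repeats every 2 events.
These are the Mondays and Sundays of each week.
The following Monday is Apr 22 2019.
The following Sunday is Apr 28 2019.
The following Monday is Apr 29 2019.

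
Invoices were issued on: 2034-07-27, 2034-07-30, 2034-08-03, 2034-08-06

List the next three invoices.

Every event lands on a Thursday or Sunday (gaps cycle 3, 4, 3).
So the schedule is: every Thursday and Sunday.
The following Thursday is 2034-08-10.
Next Sunday: 2034-08-13.
The following Thursday is 2034-08-17.

2034-08-10, 2034-08-13, 2034-08-17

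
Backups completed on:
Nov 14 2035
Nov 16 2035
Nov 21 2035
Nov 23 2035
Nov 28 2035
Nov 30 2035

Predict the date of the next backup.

Gaps: 2, 5, 2, 5, 2 days — not constant, but cyclic with period 2.
The events fall on every Wednesday and Friday.
The following Wednesday is Dec 5 2035.

Dec 5 2035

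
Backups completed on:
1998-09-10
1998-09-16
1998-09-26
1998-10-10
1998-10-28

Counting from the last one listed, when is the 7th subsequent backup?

Gaps: 6, 10, 14, 18 days — each gap is 4 larger than the previous one.
Next gap: 22 days. 1998-10-28 + 22 days = 1998-11-19.
Next gap: 26 days. 1998-11-19 + 26 days = 1998-12-15.
Next gap: 30 days. 1998-12-15 + 30 days = 1999-01-14.
Next gap: 34 days. 1999-01-14 + 34 days = 1999-02-17.
Next gap: 38 days. 1999-02-17 + 38 days = 1999-03-27.
Next gap: 42 days. 1999-03-27 + 42 days = 1999-05-08.
Next gap: 46 days. 1999-05-08 + 46 days = 1999-06-23.

1999-06-23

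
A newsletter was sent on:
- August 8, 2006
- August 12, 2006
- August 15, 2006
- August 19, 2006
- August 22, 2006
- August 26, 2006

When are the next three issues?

August 29, 2006; September 2, 2006; September 5, 2006

The gap pattern 4, 3, 4, 3, 4 repeats every 2 events.
These are the Tuesdays and Saturdays of each week.
Next Tuesday: August 29, 2006.
Next Saturday: September 2, 2006.
The following Tuesday is September 5, 2006.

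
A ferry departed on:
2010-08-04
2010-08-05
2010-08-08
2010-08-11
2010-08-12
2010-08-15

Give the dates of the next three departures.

The gap pattern 1, 3, 3, 1, 3 repeats every 3 events.
These are the Wednesdays, Thursdays and Sundays of each week.
Next Wednesday: 2010-08-18.
Next Thursday: 2010-08-19.
The following Sunday is 2010-08-22.

2010-08-18, 2010-08-19, 2010-08-22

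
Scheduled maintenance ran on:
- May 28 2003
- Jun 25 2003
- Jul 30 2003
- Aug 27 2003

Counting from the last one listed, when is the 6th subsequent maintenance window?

These are Wednesdays with 28, 35, 28-day gaps.
Each is the final Wednesday of its month — Jul 30 2003 is past the 28th, so '4th Wednesday' doesn't fit.
Last Wednesday of September 2003: Sep 24 2003.
October 2003 ends with Wednesday Oct 29 2003.
Last Wednesday of November 2003: Nov 26 2003.
December 2003 ends with Wednesday Dec 31 2003.
Last Wednesday of January 2004: Jan 28 2004.
February 2004 ends with Wednesday Feb 25 2004.

Feb 25 2004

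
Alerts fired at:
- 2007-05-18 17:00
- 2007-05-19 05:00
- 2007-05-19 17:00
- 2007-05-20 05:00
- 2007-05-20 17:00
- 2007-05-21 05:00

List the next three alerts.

The interval is a steady 12 hours (12, 12, 12, 12, 12).
2007-05-21 05:00 + 12 h = 2007-05-21 17:00.
2007-05-21 17:00 + 12 h = 2007-05-22 05:00.
2007-05-22 05:00 + 12 h = 2007-05-22 17:00.

2007-05-21 17:00, 2007-05-22 05:00, 2007-05-22 17:00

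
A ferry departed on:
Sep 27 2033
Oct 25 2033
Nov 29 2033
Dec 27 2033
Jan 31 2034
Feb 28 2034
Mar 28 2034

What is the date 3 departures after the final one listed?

These are Tuesdays with 28, 35, 28, 35, 28, 28-day gaps.
Each is the final Tuesday of its month — Nov 29 2033 is past the 28th, so '4th Tuesday' doesn't fit.
Last Tuesday of April 2034: Apr 25 2034.
May 2034 ends with Tuesday May 30 2034.
Last Tuesday of June 2034: Jun 27 2034.

Jun 27 2034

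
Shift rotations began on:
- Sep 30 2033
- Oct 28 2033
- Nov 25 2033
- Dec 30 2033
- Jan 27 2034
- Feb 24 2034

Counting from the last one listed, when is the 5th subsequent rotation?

Jul 28 2034

These are Fridays with 28, 28, 35, 28, 28-day gaps.
Each is the final Friday of its month — Sep 30 2033 is past the 28th, so '4th Friday' doesn't fit.
March 2034 ends with Friday Mar 31 2034.
Last Friday of April 2034: Apr 28 2034.
Last Friday of May 2034: May 26 2034.
June 2034 ends with Friday Jun 30 2034.
July 2034 ends with Friday Jul 28 2034.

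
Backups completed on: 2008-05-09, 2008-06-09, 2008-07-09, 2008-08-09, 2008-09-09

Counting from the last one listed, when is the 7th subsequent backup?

2009-04-09

Gaps: 31, 30, 31, 31 days — not constant. Every event is on the 9th of the month.
Pattern: the 9th of each month.
October 2008: 2008-10-09.
November 2008: 2008-11-09.
Next: December 2008 → 2008-12-09.
January 2009: 2009-01-09.
Next: February 2009 → 2009-02-09.
Next: March 2009 → 2009-03-09.
Next: April 2009 → 2009-04-09.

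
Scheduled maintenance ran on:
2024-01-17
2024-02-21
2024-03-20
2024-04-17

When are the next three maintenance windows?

2024-05-15, 2024-06-19, 2024-07-17

Gaps: 35, 28, 28 days — a mix of 28 and 35. Every date is a Wednesday.
Each is the 3rd Wednesday of its month.
May 2024 — 3rd Wednesday is 2024-05-15.
3rd Wednesday of June 2024: 2024-06-19.
3rd Wednesday of July 2024: 2024-07-17.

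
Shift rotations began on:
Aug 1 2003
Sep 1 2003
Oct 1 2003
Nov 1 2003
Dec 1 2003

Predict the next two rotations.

Gaps: 31, 30, 31, 30 days — not constant. Every event is on the 1st of the month.
Pattern: the 1st of each month.
January 2004: Jan 1 2004.
February 2004: Feb 1 2004.

Jan 1 2004, Feb 1 2004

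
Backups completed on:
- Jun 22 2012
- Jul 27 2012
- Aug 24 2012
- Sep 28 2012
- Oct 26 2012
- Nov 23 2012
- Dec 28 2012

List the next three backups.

Jan 25 2013, Feb 22 2013, Mar 22 2013

These are Fridays at 28- or 35-day spacing (35, 28, 35, 28, 28, 35).
The pattern: 4th Friday of the month.
4th Friday of January 2013: Jan 25 2013.
4th Friday of February 2013: Feb 22 2013.
March 2013 — 4th Friday is Mar 22 2013.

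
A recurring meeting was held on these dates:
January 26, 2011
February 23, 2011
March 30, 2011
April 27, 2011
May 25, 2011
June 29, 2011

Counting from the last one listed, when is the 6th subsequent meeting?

These are Wednesdays with 28, 35, 28, 28, 35-day gaps.
Each is the final Wednesday of its month — March 30, 2011 is past the 28th, so '4th Wednesday' doesn't fit.
July 2011 ends with Wednesday July 27, 2011.
Last Wednesday of August 2011: August 31, 2011.
September 2011 ends with Wednesday September 28, 2011.
Last Wednesday of October 2011: October 26, 2011.
November 2011 ends with Wednesday November 30, 2011.
Last Wednesday of December 2011: December 28, 2011.

December 28, 2011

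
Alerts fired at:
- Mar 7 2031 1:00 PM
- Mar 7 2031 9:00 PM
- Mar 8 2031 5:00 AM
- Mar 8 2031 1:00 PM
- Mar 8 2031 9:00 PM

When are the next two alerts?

The interval is a steady 8 hours (8, 8, 8, 8).
Mar 8 2031 9:00 PM + 8 h = Mar 9 2031 5:00 AM.
Mar 9 2031 5:00 AM + 8 h = Mar 9 2031 1:00 PM.

Mar 9 2031 5:00 AM, Mar 9 2031 1:00 PM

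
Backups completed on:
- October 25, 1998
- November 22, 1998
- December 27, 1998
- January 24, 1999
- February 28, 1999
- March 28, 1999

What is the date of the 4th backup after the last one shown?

These are Sundays at 28- or 35-day spacing (28, 35, 28, 35, 28).
The pattern: 4th Sunday of the month.
April 1999 — 4th Sunday is April 25, 1999.
May 1999 — 4th Sunday is May 23, 1999.
4th Sunday of June 1999: June 27, 1999.
July 1999 — 4th Sunday is July 25, 1999.

July 25, 1999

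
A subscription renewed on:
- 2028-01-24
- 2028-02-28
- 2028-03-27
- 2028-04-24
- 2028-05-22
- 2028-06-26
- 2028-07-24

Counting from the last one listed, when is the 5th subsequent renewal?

2028-12-25

All dates are Mondays, 35, 28, 28, 28, 35, 28 days apart.
Specifically, the 4th Monday of each month.
4th Monday of August 2028: 2028-08-28.
September 2028 — 4th Monday is 2028-09-25.
October 2028 — 4th Monday is 2028-10-23.
November 2028 — 4th Monday is 2028-11-27.
December 2028 — 4th Monday is 2028-12-25.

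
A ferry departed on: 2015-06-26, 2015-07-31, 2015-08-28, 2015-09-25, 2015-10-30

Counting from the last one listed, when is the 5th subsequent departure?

2016-03-25

Every date is a Friday; gaps 35, 28, 28, 35 days.
Each is the last Friday of its month (at least one falls on the 29th or later, ruling out '4th Friday').
November 2015 ends with Friday 2015-11-27.
Last Friday of December 2015: 2015-12-25.
January 2016 ends with Friday 2016-01-29.
Last Friday of February 2016: 2016-02-26.
March 2016 ends with Friday 2016-03-25.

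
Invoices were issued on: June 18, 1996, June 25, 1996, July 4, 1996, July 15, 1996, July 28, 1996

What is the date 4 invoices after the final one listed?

October 8, 1996

The spacing grows by 2 each time: 7, 9, 11, 13 days.
Next gap: 15 days. July 28, 1996 + 15 days = August 12, 1996.
Next gap: 17 days. August 12, 1996 + 17 days = August 29, 1996.
Next gap: 19 days. August 29, 1996 + 19 days = September 17, 1996.
Next gap: 21 days. September 17, 1996 + 21 days = October 8, 1996.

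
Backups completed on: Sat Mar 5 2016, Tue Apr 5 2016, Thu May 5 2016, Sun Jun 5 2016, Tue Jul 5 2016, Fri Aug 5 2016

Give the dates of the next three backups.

The day-of-month is always 5 (31, 30, 31, 30, 31 days between events).
So this recurs on the 5th of each month.
Next: September 2016 → Mon Sep 5 2016.
October 2016: Wed Oct 5 2016.
November 2016: Sat Nov 5 2016.

Mon Sep 5 2016, Wed Oct 5 2016, Sat Nov 5 2016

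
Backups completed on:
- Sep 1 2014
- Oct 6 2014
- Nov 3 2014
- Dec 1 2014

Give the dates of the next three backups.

Jan 5 2015, Feb 2 2015, Mar 2 2015

These are Mondays at 28- or 35-day spacing (35, 28, 28).
The pattern: 1st Monday of the month.
January 2015 — 1st Monday is Jan 5 2015.
February 2015 — 1st Monday is Feb 2 2015.
March 2015 — 1st Monday is Mar 2 2015.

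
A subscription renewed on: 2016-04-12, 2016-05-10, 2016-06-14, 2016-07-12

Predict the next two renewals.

2016-08-09, 2016-09-13

All dates are Tuesdays, 28, 35, 28 days apart.
Specifically, the 2nd Tuesday of each month.
August 2016 — 2nd Tuesday is 2016-08-09.
2nd Tuesday of September 2016: 2016-09-13.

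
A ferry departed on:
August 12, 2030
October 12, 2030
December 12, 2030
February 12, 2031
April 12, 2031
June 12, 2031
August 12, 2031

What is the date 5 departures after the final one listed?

Gaps: 61, 61, 62, 59, 61, 61 days — not constant. Every event is on the 12th of the month.
Pattern: the 12th of every 2 months.
October 2031: October 12, 2031.
December 2031: December 12, 2031.
Next: February 2032 → February 12, 2032.
Next: April 2032 → April 12, 2032.
Next: June 2032 → June 12, 2032.

June 12, 2032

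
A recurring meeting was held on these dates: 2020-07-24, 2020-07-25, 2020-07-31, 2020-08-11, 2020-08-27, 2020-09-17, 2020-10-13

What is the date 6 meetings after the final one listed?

2021-07-01

The spacing grows by 5 each time: 1, 6, 11, 16, 21, 26 days.
Next gap: 31 days. 2020-10-13 + 31 days = 2020-11-13.
Next gap: 36 days. 2020-11-13 + 36 days = 2020-12-19.
Next gap: 41 days. 2020-12-19 + 41 days = 2021-01-29.
Next gap: 46 days. 2021-01-29 + 46 days = 2021-03-16.
Next gap: 51 days. 2021-03-16 + 51 days = 2021-05-06.
Next gap: 56 days. 2021-05-06 + 56 days = 2021-07-01.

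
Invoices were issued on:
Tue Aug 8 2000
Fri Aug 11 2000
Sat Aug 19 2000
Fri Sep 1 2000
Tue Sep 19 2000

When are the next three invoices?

Intervals are 3, 8, 13, 18 days — an arithmetic progression with common difference 5.
Next gap: 23 days. Tue Sep 19 2000 + 23 days = Thu Oct 12 2000.
Next gap: 28 days. Thu Oct 12 2000 + 28 days = Thu Nov 9 2000.
Next gap: 33 days. Thu Nov 9 2000 + 33 days = Tue Dec 12 2000.

Thu Oct 12 2000, Thu Nov 9 2000, Tue Dec 12 2000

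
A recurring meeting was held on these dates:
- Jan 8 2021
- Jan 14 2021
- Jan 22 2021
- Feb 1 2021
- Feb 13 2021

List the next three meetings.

Feb 27 2021, Mar 15 2021, Apr 2 2021

The spacing grows by 2 each time: 6, 8, 10, 12 days.
Next gap: 14 days. Feb 13 2021 + 14 days = Feb 27 2021.
Next gap: 16 days. Feb 27 2021 + 16 days = Mar 15 2021.
Next gap: 18 days. Mar 15 2021 + 18 days = Apr 2 2021.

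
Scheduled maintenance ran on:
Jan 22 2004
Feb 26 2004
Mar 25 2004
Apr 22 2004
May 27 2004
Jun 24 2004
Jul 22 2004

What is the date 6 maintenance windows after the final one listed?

Jan 27 2005

Gaps: 35, 28, 28, 35, 28, 28 days — a mix of 28 and 35. Every date is a Thursday.
Each is the 4th Thursday of its month.
August 2004 — 4th Thursday is Aug 26 2004.
September 2004 — 4th Thursday is Sep 23 2004.
October 2004 — 4th Thursday is Oct 28 2004.
4th Thursday of November 2004: Nov 25 2004.
December 2004 — 4th Thursday is Dec 23 2004.
January 2005 — 4th Thursday is Jan 27 2005.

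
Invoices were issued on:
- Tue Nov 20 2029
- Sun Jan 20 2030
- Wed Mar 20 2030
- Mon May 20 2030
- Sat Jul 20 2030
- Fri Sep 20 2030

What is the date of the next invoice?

Each date is the 20th; the gaps (61, 59, 61, 61, 62) track the month lengths.
The rule is the 20th of every 2 months.
Next: November 2030 → Wed Nov 20 2030.

Wed Nov 20 2030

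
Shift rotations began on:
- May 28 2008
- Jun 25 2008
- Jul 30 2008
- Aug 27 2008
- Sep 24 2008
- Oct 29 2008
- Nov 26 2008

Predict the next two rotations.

These are Wednesdays with 28, 35, 28, 28, 35, 28-day gaps.
Each is the final Wednesday of its month — Jul 30 2008 is past the 28th, so '4th Wednesday' doesn't fit.
Last Wednesday of December 2008: Dec 31 2008.
Last Wednesday of January 2009: Jan 28 2009.

Dec 31 2008, Jan 28 2009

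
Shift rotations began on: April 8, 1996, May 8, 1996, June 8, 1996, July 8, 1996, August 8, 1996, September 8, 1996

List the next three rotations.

October 8, 1996; November 8, 1996; December 8, 1996

Gaps: 30, 31, 30, 31, 31 days — not constant. Every event is on the 8th of the month.
Pattern: the 8th of each month.
Next: October 1996 → October 8, 1996.
Next: November 1996 → November 8, 1996.
December 1996: December 8, 1996.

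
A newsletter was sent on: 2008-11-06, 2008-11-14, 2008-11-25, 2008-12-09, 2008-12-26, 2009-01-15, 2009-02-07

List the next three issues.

The spacing grows by 3 each time: 8, 11, 14, 17, 20, 23 days.
Next gap: 26 days. 2009-02-07 + 26 days = 2009-03-05.
Next gap: 29 days. 2009-03-05 + 29 days = 2009-04-03.
Next gap: 32 days. 2009-04-03 + 32 days = 2009-05-05.

2009-03-05, 2009-04-03, 2009-05-05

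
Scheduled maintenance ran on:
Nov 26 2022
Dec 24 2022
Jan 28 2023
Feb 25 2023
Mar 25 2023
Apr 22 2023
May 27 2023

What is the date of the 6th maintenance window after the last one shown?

Gaps: 28, 35, 28, 28, 28, 35 days — a mix of 28 and 35. Every date is a Saturday.
Each is the 4th Saturday of its month.
4th Saturday of June 2023: Jun 24 2023.
4th Saturday of July 2023: Jul 22 2023.
4th Saturday of August 2023: Aug 26 2023.
September 2023 — 4th Saturday is Sep 23 2023.
October 2023 — 4th Saturday is Oct 28 2023.
4th Saturday of November 2023: Nov 25 2023.

Nov 25 2023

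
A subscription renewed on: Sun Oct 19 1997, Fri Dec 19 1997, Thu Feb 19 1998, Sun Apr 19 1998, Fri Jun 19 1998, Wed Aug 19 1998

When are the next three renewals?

Mon Oct 19 1998, Sat Dec 19 1998, Fri Feb 19 1999

Gaps: 61, 62, 59, 61, 61 days — not constant. Every event is on the 19th of the month.
Pattern: the 19th of every 2 months.
October 1998: Mon Oct 19 1998.
December 1998: Sat Dec 19 1998.
Next: February 1999 → Fri Feb 19 1999.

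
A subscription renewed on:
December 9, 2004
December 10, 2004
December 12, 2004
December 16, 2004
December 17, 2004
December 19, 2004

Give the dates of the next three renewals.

Every event lands on a Thursday or Friday or Sunday (gaps cycle 1, 2, 4, 1, 2).
So the schedule is: every Thursday, Friday and Sunday.
Next Thursday: December 23, 2004.
Next Friday: December 24, 2004.
Next Sunday: December 26, 2004.

December 23, 2004; December 24, 2004; December 26, 2004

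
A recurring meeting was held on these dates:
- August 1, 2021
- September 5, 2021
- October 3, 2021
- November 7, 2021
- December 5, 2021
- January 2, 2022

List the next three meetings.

All dates are Sundays, 35, 28, 35, 28, 28 days apart.
Specifically, the 1st Sunday of each month.
1st Sunday of February 2022: February 6, 2022.
1st Sunday of March 2022: March 6, 2022.
1st Sunday of April 2022: April 3, 2022.

February 6, 2022; March 6, 2022; April 3, 2022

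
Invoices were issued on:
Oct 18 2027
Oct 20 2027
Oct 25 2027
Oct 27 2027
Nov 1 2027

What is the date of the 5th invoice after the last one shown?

Nov 17 2027

Gaps: 2, 5, 2, 5 days — not constant, but cyclic with period 2.
The events fall on every Monday and Wednesday.
The following Wednesday is Nov 3 2027.
Next Monday: Nov 8 2027.
Next Wednesday: Nov 10 2027.
Next Monday: Nov 15 2027.
The following Wednesday is Nov 17 2027.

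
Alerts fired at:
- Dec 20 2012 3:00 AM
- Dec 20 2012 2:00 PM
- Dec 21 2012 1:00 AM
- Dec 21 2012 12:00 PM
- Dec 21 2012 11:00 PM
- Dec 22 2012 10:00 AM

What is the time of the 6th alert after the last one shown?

Dec 25 2012 4:00 AM

Spacing: 11, 11, 11, 11, 11 h — constant 11 h.
Dec 22 2012 10:00 AM + 11 h = Dec 22 2012 9:00 PM.
Dec 22 2012 9:00 PM + 11 h = Dec 23 2012 8:00 AM.
Dec 23 2012 8:00 AM + 11 h = Dec 23 2012 7:00 PM.
Dec 23 2012 7:00 PM + 11 h = Dec 24 2012 6:00 AM.
Dec 24 2012 6:00 AM + 11 h = Dec 24 2012 5:00 PM.
Dec 24 2012 5:00 PM + 11 h = Dec 25 2012 4:00 AM.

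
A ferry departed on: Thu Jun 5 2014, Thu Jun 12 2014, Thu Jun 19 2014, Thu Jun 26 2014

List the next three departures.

Every event comes 7 days after the last (7, 7, 7).
Thu Jun 26 2014 + 7 days = Thu Jul 3 2014.
Thu Jul 3 2014 + 7 days = Thu Jul 10 2014.
Thu Jul 10 2014 + 7 days = Thu Jul 17 2014.

Thu Jul 3 2014, Thu Jul 10 2014, Thu Jul 17 2014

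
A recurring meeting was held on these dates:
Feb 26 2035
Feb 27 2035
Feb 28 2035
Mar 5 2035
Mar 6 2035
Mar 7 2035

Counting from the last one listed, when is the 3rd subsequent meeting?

Mar 14 2035

Gaps: 1, 1, 5, 1, 1 days — not constant, but cyclic with period 3.
The events fall on every Monday, Tuesday and Wednesday.
The following Monday is Mar 12 2035.
The following Tuesday is Mar 13 2035.
Next Wednesday: Mar 14 2035.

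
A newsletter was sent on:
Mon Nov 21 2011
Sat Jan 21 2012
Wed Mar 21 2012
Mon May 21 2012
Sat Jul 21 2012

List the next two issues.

Gaps: 61, 60, 61, 61 days — not constant. Every event is on the 21st of the month.
Pattern: the 21st of every 2 months.
Next: September 2012 → Fri Sep 21 2012.
Next: November 2012 → Wed Nov 21 2012.

Fri Sep 21 2012, Wed Nov 21 2012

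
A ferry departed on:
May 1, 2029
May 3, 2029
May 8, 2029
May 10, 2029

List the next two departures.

May 15, 2029; May 17, 2029

The gap pattern 2, 5, 2 repeats every 2 events.
These are the Tuesdays and Thursdays of each week.
Next Tuesday: May 15, 2029.
The following Thursday is May 17, 2029.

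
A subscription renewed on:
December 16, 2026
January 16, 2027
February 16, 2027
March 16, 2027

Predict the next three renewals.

Each date is the 16th; the gaps (31, 31, 28) track the month lengths.
The rule is the 16th of each month.
April 2027: April 16, 2027.
May 2027: May 16, 2027.
June 2027: June 16, 2027.

April 16, 2027; May 16, 2027; June 16, 2027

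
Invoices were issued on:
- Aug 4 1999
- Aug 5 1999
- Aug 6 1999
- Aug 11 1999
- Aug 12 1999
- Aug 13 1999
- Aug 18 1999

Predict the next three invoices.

Every event lands on a Wednesday or Thursday or Friday (gaps cycle 1, 1, 5, 1, 1, 5).
So the schedule is: every Wednesday, Thursday and Friday.
The following Thursday is Aug 19 1999.
Next Friday: Aug 20 1999.
The following Wednesday is Aug 25 1999.

Aug 19 1999, Aug 20 1999, Aug 25 1999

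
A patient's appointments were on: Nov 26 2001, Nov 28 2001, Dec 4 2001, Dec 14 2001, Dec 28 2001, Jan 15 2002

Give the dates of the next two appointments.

Feb 6 2002, Mar 4 2002

Intervals are 2, 6, 10, 14, 18 days — an arithmetic progression with common difference 4.
Next gap: 22 days. Jan 15 2002 + 22 days = Feb 6 2002.
Next gap: 26 days. Feb 6 2002 + 26 days = Mar 4 2002.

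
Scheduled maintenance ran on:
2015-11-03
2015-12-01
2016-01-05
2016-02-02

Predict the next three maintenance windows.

2016-03-01, 2016-04-05, 2016-05-03

These are Tuesdays at 28- or 35-day spacing (28, 35, 28).
The pattern: 1st Tuesday of the month.
March 2016 — 1st Tuesday is 2016-03-01.
1st Tuesday of April 2016: 2016-04-05.
1st Tuesday of May 2016: 2016-05-03.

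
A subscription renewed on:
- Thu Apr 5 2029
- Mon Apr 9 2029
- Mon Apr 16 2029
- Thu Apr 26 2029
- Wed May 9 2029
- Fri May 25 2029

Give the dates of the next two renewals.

The spacing grows by 3 each time: 4, 7, 10, 13, 16 days.
Next gap: 19 days. Fri May 25 2029 + 19 days = Wed Jun 13 2029.
Next gap: 22 days. Wed Jun 13 2029 + 22 days = Thu Jul 5 2029.

Wed Jun 13 2029, Thu Jul 5 2029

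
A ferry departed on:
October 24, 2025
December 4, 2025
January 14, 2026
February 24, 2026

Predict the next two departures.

April 6, 2026; May 17, 2026

Every event comes 41 days after the last (41, 41, 41).
February 24, 2026 + 41 days = April 6, 2026.
April 6, 2026 + 41 days = May 17, 2026.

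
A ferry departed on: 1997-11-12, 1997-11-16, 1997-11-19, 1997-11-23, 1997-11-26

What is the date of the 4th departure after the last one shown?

Gaps: 4, 3, 4, 3 days — not constant, but cyclic with period 2.
The events fall on every Wednesday and Sunday.
The following Sunday is 1997-11-30.
The following Wednesday is 1997-12-03.
The following Sunday is 1997-12-07.
The following Wednesday is 1997-12-10.

1997-12-10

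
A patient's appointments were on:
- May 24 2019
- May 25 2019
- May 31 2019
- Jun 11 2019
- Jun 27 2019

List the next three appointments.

Gaps: 1, 6, 11, 16 days — each gap is 5 larger than the previous one.
Next gap: 21 days. Jun 27 2019 + 21 days = Jul 18 2019.
Next gap: 26 days. Jul 18 2019 + 26 days = Aug 13 2019.
Next gap: 31 days. Aug 13 2019 + 31 days = Sep 13 2019.

Jul 18 2019, Aug 13 2019, Sep 13 2019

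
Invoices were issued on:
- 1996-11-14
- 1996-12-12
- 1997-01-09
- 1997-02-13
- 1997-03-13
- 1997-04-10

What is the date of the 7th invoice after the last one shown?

All dates are Thursdays, 28, 28, 35, 28, 28 days apart.
Specifically, the 2nd Thursday of each month.
2nd Thursday of May 1997: 1997-05-08.
June 1997 — 2nd Thursday is 1997-06-12.
2nd Thursday of July 1997: 1997-07-10.
2nd Thursday of August 1997: 1997-08-14.
2nd Thursday of September 1997: 1997-09-11.
2nd Thursday of October 1997: 1997-10-09.
2nd Thursday of November 1997: 1997-11-13.

1997-11-13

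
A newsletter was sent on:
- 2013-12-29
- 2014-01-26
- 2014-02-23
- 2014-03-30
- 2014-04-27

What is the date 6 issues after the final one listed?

These are Sundays with 28, 28, 35, 28-day gaps.
Each is the final Sunday of its month — 2013-12-29 is past the 28th, so '4th Sunday' doesn't fit.
May 2014 ends with Sunday 2014-05-25.
June 2014 ends with Sunday 2014-06-29.
July 2014 ends with Sunday 2014-07-27.
August 2014 ends with Sunday 2014-08-31.
September 2014 ends with Sunday 2014-09-28.
Last Sunday of October 2014: 2014-10-26.

2014-10-26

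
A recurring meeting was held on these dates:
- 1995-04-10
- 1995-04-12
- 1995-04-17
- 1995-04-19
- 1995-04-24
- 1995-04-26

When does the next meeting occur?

1995-05-01

The gap pattern 2, 5, 2, 5, 2 repeats every 2 events.
These are the Mondays and Wednesdays of each week.
The following Monday is 1995-05-01.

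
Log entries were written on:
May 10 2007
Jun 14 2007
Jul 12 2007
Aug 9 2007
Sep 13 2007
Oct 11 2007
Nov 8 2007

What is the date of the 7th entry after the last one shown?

Jun 12 2008

Gaps: 35, 28, 28, 35, 28, 28 days — a mix of 28 and 35. Every date is a Thursday.
Each is the 2nd Thursday of its month.
December 2007 — 2nd Thursday is Dec 13 2007.
2nd Thursday of January 2008: Jan 10 2008.
2nd Thursday of February 2008: Feb 14 2008.
March 2008 — 2nd Thursday is Mar 13 2008.
2nd Thursday of April 2008: Apr 10 2008.
2nd Thursday of May 2008: May 8 2008.
June 2008 — 2nd Thursday is Jun 12 2008.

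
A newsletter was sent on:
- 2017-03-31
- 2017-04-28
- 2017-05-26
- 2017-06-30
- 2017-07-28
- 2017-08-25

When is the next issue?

2017-09-29

Every date is a Friday; gaps 28, 28, 35, 28, 28 days.
Each is the last Friday of its month (at least one falls on the 29th or later, ruling out '4th Friday').
September 2017 ends with Friday 2017-09-29.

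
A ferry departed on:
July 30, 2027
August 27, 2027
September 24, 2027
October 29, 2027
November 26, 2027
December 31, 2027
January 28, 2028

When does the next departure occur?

February 25, 2028

These are Fridays with 28, 28, 35, 28, 35, 28-day gaps.
Each is the final Friday of its month — July 30, 2027 is past the 28th, so '4th Friday' doesn't fit.
February 2028 ends with Friday February 25, 2028.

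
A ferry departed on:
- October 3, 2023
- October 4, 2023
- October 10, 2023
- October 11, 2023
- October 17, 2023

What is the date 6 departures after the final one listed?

November 7, 2023

Gaps: 1, 6, 1, 6 days — not constant, but cyclic with period 2.
The events fall on every Tuesday and Wednesday.
Next Wednesday: October 18, 2023.
The following Tuesday is October 24, 2023.
Next Wednesday: October 25, 2023.
Next Tuesday: October 31, 2023.
Next Wednesday: November 1, 2023.
Next Tuesday: November 7, 2023.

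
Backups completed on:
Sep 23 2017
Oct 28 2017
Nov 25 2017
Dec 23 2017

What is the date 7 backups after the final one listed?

Gaps: 35, 28, 28 days — a mix of 28 and 35. Every date is a Saturday.
Each is the 4th Saturday of its month.
January 2018 — 4th Saturday is Jan 27 2018.
February 2018 — 4th Saturday is Feb 24 2018.
4th Saturday of March 2018: Mar 24 2018.
April 2018 — 4th Saturday is Apr 28 2018.
May 2018 — 4th Saturday is May 26 2018.
4th Saturday of June 2018: Jun 23 2018.
July 2018 — 4th Saturday is Jul 28 2018.

Jul 28 2018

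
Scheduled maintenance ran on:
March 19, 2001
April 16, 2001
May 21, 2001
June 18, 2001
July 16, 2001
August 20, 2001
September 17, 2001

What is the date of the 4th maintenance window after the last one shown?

Gaps: 28, 35, 28, 28, 35, 28 days — a mix of 28 and 35. Every date is a Monday.
Each is the 3rd Monday of its month.
3rd Monday of October 2001: October 15, 2001.
3rd Monday of November 2001: November 19, 2001.
December 2001 — 3rd Monday is December 17, 2001.
3rd Monday of January 2002: January 21, 2002.

January 21, 2002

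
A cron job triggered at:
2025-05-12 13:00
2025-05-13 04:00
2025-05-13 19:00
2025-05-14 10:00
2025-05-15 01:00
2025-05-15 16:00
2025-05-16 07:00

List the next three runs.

Gaps: 15, 15, 15, 15, 15, 15 hours — each event is 15 hours after the previous one.
2025-05-16 07:00 + 15 h = 2025-05-16 22:00.
2025-05-16 22:00 + 15 h = 2025-05-17 13:00.
2025-05-17 13:00 + 15 h = 2025-05-18 04:00.

2025-05-16 22:00, 2025-05-17 13:00, 2025-05-18 04:00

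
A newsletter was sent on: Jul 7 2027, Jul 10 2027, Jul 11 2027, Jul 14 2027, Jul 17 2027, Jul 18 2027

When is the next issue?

Jul 21 2027

The gap pattern 3, 1, 3, 3, 1 repeats every 3 events.
These are the Wednesdays, Saturdays and Sundays of each week.
The following Wednesday is Jul 21 2027.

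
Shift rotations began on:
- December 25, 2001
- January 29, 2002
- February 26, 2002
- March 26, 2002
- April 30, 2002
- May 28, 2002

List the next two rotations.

These are Tuesdays with 35, 28, 28, 35, 28-day gaps.
Each is the final Tuesday of its month — January 29, 2002 is past the 28th, so '4th Tuesday' doesn't fit.
Last Tuesday of June 2002: June 25, 2002.
Last Tuesday of July 2002: July 30, 2002.

June 25, 2002; July 30, 2002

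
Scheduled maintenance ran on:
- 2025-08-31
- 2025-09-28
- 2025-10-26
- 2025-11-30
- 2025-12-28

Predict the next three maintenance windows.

2026-01-25, 2026-02-22, 2026-03-29

All Sundays; the gaps (28, 28, 35, 28) vary with month length.
This is the last Sunday of each month.
Last Sunday of January 2026: 2026-01-25.
February 2026 ends with Sunday 2026-02-22.
March 2026 ends with Sunday 2026-03-29.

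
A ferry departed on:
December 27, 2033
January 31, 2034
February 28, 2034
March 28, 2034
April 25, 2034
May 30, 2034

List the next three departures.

All Tuesdays; the gaps (35, 28, 28, 28, 35) vary with month length.
This is the last Tuesday of each month.
Last Tuesday of June 2034: June 27, 2034.
July 2034 ends with Tuesday July 25, 2034.
August 2034 ends with Tuesday August 29, 2034.

June 27, 2034; July 25, 2034; August 29, 2034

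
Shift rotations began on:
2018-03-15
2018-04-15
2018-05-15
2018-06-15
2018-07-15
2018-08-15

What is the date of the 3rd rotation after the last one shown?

Each date is the 15th; the gaps (31, 30, 31, 30, 31) track the month lengths.
The rule is the 15th of each month.
September 2018: 2018-09-15.
October 2018: 2018-10-15.
Next: November 2018 → 2018-11-15.

2018-11-15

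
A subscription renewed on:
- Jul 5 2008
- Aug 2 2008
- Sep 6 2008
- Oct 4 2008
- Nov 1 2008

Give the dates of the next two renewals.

These are Saturdays at 28- or 35-day spacing (28, 35, 28, 28).
The pattern: 1st Saturday of the month.
1st Saturday of December 2008: Dec 6 2008.
1st Saturday of January 2009: Jan 3 2009.

Dec 6 2008, Jan 3 2009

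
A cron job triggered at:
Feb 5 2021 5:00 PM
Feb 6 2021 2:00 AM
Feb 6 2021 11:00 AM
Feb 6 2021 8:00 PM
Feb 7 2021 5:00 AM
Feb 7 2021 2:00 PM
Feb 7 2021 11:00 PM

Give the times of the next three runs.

Feb 8 2021 8:00 AM, Feb 8 2021 5:00 PM, Feb 9 2021 2:00 AM

The interval is a steady 9 hours (9, 9, 9, 9, 9, 9).
Feb 7 2021 11:00 PM + 9 h = Feb 8 2021 8:00 AM.
Feb 8 2021 8:00 AM + 9 h = Feb 8 2021 5:00 PM.
Feb 8 2021 5:00 PM + 9 h = Feb 9 2021 2:00 AM.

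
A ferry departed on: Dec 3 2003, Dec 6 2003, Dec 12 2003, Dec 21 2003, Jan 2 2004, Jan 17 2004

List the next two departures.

Intervals are 3, 6, 9, 12, 15 days — an arithmetic progression with common difference 3.
Next gap: 18 days. Jan 17 2004 + 18 days = Feb 4 2004.
Next gap: 21 days. Feb 4 2004 + 21 days = Feb 25 2004.

Feb 4 2004, Feb 25 2004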